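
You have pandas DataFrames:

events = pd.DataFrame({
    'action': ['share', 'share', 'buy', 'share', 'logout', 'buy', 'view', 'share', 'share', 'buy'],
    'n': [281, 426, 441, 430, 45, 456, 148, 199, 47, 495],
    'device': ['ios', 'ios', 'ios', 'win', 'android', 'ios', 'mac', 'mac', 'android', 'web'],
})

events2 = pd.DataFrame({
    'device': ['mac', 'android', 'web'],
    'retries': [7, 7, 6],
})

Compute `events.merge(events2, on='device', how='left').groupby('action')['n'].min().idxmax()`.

buy

merge on 'device' (how='left') → 10 rows:
   action    n   device  retries
0   share  281      ios      NaN
1   share  426      ios      NaN
2     buy  441      ios      NaN
3   share  430      win      NaN
4  logout   45  android      7.0
5     buy  456      ios      NaN
6    view  148      mac      7.0
7   share  199      mac      7.0
8   share   47  android      7.0
9     buy  495      web      6.0
group by action, min of n:
action
buy       441
logout     45
share      47
view      148
Name: n, dtype: int64
The label with the largest value is buy.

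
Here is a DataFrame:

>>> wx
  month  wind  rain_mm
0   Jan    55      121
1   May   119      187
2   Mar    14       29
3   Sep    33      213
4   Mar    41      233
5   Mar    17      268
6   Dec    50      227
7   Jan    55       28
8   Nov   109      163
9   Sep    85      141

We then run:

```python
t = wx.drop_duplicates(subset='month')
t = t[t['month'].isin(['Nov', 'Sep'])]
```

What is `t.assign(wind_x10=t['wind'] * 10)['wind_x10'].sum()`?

drop duplicate month (keep=first):
  month  wind  rain_mm
0   Jan    55      121
1   May   119      187
2   Mar    14       29
3   Sep    33      213
6   Dec    50      227
8   Nov   109      163
filter rows where month in ['Nov', 'Sep']:
  month  wind  rain_mm
3   Sep    33      213
8   Nov   109      163
add column wind_x10 = t['wind'] * 10:
  month  wind  rain_mm  wind_x10
3   Sep    33      213       330
8   Nov   109      163      1090
Hence 1420.

1420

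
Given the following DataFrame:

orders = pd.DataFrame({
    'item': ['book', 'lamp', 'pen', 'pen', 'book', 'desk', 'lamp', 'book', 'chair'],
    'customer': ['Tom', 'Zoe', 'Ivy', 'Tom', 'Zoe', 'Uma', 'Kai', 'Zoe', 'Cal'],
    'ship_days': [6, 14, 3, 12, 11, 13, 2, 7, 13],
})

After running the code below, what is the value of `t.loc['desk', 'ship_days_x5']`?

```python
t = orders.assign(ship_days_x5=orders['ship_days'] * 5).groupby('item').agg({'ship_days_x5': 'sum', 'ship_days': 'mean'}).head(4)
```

add column ship_days_x5 = orders['ship_days'] * 5:
    item customer  ship_days  ship_days_x5
0   book      Tom          6            30
1   lamp      Zoe         14            70
2    pen      Ivy          3            15
3    pen      Tom         12            60
4   book      Zoe         11            55
5   desk      Uma         13            65
6   lamp      Kai          2            10
7   book      Zoe          7            35
8  chair      Cal         13            65
group by item: sum(ship_days_x5), mean(ship_days):
       ship_days_x5  ship_days
item                          
book            120        8.0
chair            65       13.0
desk             65       13.0
lamp             80        8.0
pen              75        7.5
take first 4 rows:
       ship_days_x5  ship_days
item                          
book            120        8.0
chair            65       13.0
desk             65       13.0
lamp             80        8.0
Taking the value at row 'desk', column 'ship_days_x5' gives 65.

65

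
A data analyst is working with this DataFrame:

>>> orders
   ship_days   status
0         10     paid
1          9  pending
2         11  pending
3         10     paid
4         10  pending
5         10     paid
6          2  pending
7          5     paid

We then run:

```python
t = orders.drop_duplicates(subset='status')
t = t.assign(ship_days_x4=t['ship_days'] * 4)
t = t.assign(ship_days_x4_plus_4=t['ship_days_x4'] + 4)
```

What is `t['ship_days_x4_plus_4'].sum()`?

drop duplicate status (keep=first):
   ship_days   status
0         10     paid
1          9  pending
add column ship_days_x4 = t['ship_days'] * 4:
   ship_days   status  ship_days_x4
0         10     paid            40
1          9  pending            36
add column ship_days_x4_plus_4 = t['ship_days_x4'] + 4:
   ship_days   status  ship_days_x4  ship_days_x4_plus_4
0         10     paid            40                   44
1          9  pending            36                   40
Reading off the sum of column 'ship_days_x4_plus_4', we get 84.

84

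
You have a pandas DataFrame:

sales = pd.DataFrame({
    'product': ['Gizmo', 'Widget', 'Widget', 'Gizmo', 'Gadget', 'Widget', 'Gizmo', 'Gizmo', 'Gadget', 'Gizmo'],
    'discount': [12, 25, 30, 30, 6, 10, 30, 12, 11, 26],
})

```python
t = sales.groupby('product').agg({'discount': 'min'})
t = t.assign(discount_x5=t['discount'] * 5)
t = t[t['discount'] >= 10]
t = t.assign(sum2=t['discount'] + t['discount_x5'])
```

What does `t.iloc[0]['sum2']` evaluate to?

72

group by product, min of discount:
         discount
product          
Gadget          6
Gizmo          12
Widget         10
add column discount_x5 = t['discount'] * 5:
         discount  discount_x5
product                       
Gadget          6           30
Gizmo          12           60
Widget         10           50
filter rows where discount >= 10:
         discount  discount_x5
product                       
Gizmo          12           60
Widget         10           50
add column sum2 = t['discount'] + t['discount_x5']:
         discount  discount_x5  sum2
product                             
Gizmo          12           60    72
Widget         10           50    60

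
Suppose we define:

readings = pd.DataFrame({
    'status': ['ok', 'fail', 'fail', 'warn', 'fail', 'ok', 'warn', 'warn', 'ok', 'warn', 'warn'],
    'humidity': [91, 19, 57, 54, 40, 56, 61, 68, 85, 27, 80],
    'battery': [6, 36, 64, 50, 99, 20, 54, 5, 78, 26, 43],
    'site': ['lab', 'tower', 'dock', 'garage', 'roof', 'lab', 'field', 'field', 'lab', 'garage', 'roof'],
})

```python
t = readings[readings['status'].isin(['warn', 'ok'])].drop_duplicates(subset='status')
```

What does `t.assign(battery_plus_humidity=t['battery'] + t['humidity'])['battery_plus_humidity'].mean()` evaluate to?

filter rows where status in ['warn', 'ok']:
   status  humidity  battery    site
0      ok        91        6     lab
3    warn        54       50  garage
5      ok        56       20     lab
6    warn        61       54   field
7    warn        68        5   field
8      ok        85       78     lab
9    warn        27       26  garage
10   warn        80       43    roof
drop duplicate status (keep=first):
  status  humidity  battery    site
0     ok        91        6     lab
3   warn        54       50  garage
add column battery_plus_humidity = t['battery'] + t['humidity']:
  status  humidity  battery    site  battery_plus_humidity
0     ok        91        6     lab                     97
3   warn        54       50  garage                    104
Reading off the mean of column 'battery_plus_humidity', we get 100.5.

100.5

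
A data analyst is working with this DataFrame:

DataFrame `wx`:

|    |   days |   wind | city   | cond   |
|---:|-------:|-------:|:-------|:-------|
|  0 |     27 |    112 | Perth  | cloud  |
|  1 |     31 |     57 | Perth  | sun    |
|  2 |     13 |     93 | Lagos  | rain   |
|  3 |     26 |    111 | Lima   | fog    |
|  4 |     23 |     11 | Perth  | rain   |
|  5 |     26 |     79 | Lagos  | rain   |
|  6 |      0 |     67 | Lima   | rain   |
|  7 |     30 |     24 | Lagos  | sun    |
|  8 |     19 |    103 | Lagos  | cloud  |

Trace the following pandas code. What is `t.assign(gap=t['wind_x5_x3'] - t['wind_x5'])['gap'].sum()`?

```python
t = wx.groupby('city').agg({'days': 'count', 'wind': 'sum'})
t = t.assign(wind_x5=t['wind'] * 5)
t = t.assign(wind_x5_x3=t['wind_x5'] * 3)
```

group by city: count(days), sum(wind):
       days  wind
city             
Lagos     4   299
Lima      2   178
Perth     3   180
add column wind_x5 = t['wind'] * 5:
       days  wind  wind_x5
city                      
Lagos     4   299     1495
Lima      2   178      890
Perth     3   180      900
add column wind_x5_x3 = t['wind_x5'] * 3:
       days  wind  wind_x5  wind_x5_x3
city                                  
Lagos     4   299     1495        4485
Lima      2   178      890        2670
Perth     3   180      900        2700
add column gap = t['wind_x5_x3'] - t['wind_x5']:
       days  wind  wind_x5  wind_x5_x3   gap
city                                        
Lagos     4   299     1495        4485  2990
Lima      2   178      890        2670  1780
Perth     3   180      900        2700  1800

6570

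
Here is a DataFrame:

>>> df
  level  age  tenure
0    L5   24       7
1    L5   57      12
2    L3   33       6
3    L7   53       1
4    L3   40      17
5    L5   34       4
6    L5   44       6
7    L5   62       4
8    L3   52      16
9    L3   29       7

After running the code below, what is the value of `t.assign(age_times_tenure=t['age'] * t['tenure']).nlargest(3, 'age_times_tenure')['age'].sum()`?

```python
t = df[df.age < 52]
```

113

filter rows where age < 52:
  level  age  tenure
0    L5   24       7
2    L3   33       6
4    L3   40      17
5    L5   34       4
6    L5   44       6
9    L3   29       7
add column age_times_tenure = t['age'] * t['tenure']:
  level  age  tenure  age_times_tenure
0    L5   24       7               168
2    L3   33       6               198
4    L3   40      17               680
5    L5   34       4               136
6    L5   44       6               264
9    L3   29       7               203
take 3 rows with largest age_times_tenure:
  level  age  tenure  age_times_tenure
4    L3   40      17               680
6    L5   44       6               264
9    L3   29       7               203
Taking the sum of column 'age' gives 113.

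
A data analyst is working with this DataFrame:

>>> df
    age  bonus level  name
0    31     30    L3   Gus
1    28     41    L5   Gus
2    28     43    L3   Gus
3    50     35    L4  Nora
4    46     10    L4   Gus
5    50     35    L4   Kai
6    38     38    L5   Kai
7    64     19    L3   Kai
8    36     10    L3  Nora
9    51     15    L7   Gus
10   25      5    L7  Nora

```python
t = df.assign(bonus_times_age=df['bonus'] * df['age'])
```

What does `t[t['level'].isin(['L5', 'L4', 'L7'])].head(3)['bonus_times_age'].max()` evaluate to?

add column bonus_times_age = df['bonus'] * df['age']:
    age  bonus level  name  bonus_times_age
0    31     30    L3   Gus              930
1    28     41    L5   Gus             1148
2    28     43    L3   Gus             1204
3    50     35    L4  Nora             1750
4    46     10    L4   Gus              460
5    50     35    L4   Kai             1750
6    38     38    L5   Kai             1444
7    64     19    L3   Kai             1216
8    36     10    L3  Nora              360
9    51     15    L7   Gus              765
10   25      5    L7  Nora              125
filter rows where level in ['L5', 'L4', 'L7']:
    age  bonus level  name  bonus_times_age
1    28     41    L5   Gus             1148
3    50     35    L4  Nora             1750
4    46     10    L4   Gus              460
5    50     35    L4   Kai             1750
6    38     38    L5   Kai             1444
9    51     15    L7   Gus              765
10   25      5    L7  Nora              125
take first 3 rows:
   age  bonus level  name  bonus_times_age
1   28     41    L5   Gus             1148
3   50     35    L4  Nora             1750
4   46     10    L4   Gus              460
Finally, max of column 'bonus_times_age' = 1750.

1750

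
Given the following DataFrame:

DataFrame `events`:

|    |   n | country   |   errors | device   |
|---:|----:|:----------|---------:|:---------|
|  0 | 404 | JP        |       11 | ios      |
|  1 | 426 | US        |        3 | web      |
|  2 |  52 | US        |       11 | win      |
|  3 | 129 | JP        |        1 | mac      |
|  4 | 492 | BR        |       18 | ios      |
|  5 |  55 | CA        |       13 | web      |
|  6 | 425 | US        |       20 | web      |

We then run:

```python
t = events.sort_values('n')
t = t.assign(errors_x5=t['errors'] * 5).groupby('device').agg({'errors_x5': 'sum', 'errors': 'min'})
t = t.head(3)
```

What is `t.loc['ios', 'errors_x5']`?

145

sort by n:
     n country  errors device
2   52      US      11    win
5   55      CA      13    web
3  129      JP       1    mac
0  404      JP      11    ios
6  425      US      20    web
1  426      US       3    web
4  492      BR      18    ios
add column errors_x5 = t['errors'] * 5:
     n country  errors device  errors_x5
2   52      US      11    win         55
5   55      CA      13    web         65
3  129      JP       1    mac          5
0  404      JP      11    ios         55
6  425      US      20    web        100
1  426      US       3    web         15
4  492      BR      18    ios         90
group by device: sum(errors_x5), min(errors):
        errors_x5  errors
device                   
ios           145      11
mac             5       1
web           180       3
win            55      11
take first 3 rows:
        errors_x5  errors
device                   
ios           145      11
mac             5       1
web           180       3
value at row 'ios', column 'errors_x5' → 145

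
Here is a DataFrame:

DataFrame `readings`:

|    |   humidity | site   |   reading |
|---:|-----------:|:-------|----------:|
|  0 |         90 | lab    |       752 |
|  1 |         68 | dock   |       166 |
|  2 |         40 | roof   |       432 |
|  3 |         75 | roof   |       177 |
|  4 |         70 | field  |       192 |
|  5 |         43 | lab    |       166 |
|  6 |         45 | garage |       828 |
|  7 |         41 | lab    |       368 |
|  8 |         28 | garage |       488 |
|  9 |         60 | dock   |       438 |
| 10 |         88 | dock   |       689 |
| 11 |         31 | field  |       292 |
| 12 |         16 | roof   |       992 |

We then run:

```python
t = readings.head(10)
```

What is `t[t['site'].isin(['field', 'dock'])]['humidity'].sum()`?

take first 10 rows:
   humidity    site  reading
0        90     lab      752
1        68    dock      166
2        40    roof      432
3        75    roof      177
4        70   field      192
5        43     lab      166
6        45  garage      828
7        41     lab      368
8        28  garage      488
9        60    dock      438
filter rows where site in ['field', 'dock']:
   humidity   site  reading
1        68   dock      166
4        70  field      192
9        60   dock      438
Hence 198.

198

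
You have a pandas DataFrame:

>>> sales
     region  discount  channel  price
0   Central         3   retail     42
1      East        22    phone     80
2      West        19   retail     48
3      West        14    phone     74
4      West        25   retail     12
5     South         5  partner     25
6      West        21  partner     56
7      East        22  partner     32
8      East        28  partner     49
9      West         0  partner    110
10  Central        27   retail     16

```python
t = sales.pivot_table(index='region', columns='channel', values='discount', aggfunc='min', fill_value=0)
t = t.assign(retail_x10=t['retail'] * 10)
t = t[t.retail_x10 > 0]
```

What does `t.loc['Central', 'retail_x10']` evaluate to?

pivot: rows=region, cols=channel, min(discount):
channel  partner  phone  retail
region                         
Central        0      0       3
East          22     22       0
South          5      0       0
West           0     14      19
add column retail_x10 = t['retail'] * 10:
channel  partner  phone  retail  retail_x10
region                                     
Central        0      0       3          30
East          22     22       0           0
South          5      0       0           0
West           0     14      19         190
filter rows where retail_x10 > 0:
channel  partner  phone  retail  retail_x10
region                                     
Central        0      0       3          30
West           0     14      19         190
Taking the value at row 'Central', column 'retail_x10' gives 30.

30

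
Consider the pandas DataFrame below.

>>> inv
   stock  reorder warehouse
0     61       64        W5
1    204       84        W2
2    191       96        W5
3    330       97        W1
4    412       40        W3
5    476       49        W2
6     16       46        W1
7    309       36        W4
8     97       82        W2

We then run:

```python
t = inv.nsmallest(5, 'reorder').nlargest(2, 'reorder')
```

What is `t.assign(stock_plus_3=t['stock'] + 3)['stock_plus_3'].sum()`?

take 5 rows with smallest reorder:
   stock  reorder warehouse
7    309       36        W4
4    412       40        W3
6     16       46        W1
5    476       49        W2
0     61       64        W5
take 2 rows with largest reorder:
   stock  reorder warehouse
0     61       64        W5
5    476       49        W2
add column stock_plus_3 = t['stock'] + 3:
   stock  reorder warehouse  stock_plus_3
0     61       64        W5            64
5    476       49        W2           479
Taking the sum of column 'stock_plus_3' gives 543.

543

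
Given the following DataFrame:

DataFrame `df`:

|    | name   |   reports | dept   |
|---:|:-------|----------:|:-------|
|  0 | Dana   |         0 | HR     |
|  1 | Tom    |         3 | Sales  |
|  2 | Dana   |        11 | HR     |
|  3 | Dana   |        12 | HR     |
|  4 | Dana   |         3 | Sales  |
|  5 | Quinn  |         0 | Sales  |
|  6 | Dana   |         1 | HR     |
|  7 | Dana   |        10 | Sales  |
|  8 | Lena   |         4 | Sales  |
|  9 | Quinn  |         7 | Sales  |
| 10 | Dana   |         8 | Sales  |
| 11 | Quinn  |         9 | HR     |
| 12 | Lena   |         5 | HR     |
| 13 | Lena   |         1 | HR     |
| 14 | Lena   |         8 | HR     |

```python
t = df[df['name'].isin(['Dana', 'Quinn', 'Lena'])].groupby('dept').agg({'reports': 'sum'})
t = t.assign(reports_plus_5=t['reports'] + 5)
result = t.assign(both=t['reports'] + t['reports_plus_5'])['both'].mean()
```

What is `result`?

84.0

filter rows where name in ['Dana', 'Quinn', 'Lena']:
     name  reports   dept
0    Dana        0     HR
2    Dana       11     HR
3    Dana       12     HR
4    Dana        3  Sales
5   Quinn        0  Sales
6    Dana        1     HR
7    Dana       10  Sales
8    Lena        4  Sales
9   Quinn        7  Sales
10   Dana        8  Sales
11  Quinn        9     HR
12   Lena        5     HR
13   Lena        1     HR
14   Lena        8     HR
group by dept, sum of reports:
       reports
dept          
HR          47
Sales       32
add column reports_plus_5 = t['reports'] + 5:
       reports  reports_plus_5
dept                          
HR          47              52
Sales       32              37
add column both = t['reports'] + t['reports_plus_5']:
       reports  reports_plus_5  both
dept                                
HR          47              52    99
Sales       32              37    69
mean of column 'both' → 84.0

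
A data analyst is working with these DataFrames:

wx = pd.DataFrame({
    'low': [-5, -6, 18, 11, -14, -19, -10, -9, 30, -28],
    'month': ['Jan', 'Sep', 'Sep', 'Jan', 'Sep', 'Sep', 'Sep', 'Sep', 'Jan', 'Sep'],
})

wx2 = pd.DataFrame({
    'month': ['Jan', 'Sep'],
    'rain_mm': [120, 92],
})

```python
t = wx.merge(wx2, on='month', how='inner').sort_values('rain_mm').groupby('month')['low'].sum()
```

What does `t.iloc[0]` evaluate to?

36

merge on 'month' (how='inner') → 10 rows:
   low month  rain_mm
0   -5   Jan      120
1   -6   Sep       92
2   18   Sep       92
3   11   Jan      120
4  -14   Sep       92
5  -19   Sep       92
6  -10   Sep       92
7   -9   Sep       92
8   30   Jan      120
9  -28   Sep       92
sort by rain_mm:
   low month  rain_mm
1   -6   Sep       92
2   18   Sep       92
4  -14   Sep       92
5  -19   Sep       92
6  -10   Sep       92
7   -9   Sep       92
9  -28   Sep       92
0   -5   Jan      120
3   11   Jan      120
8   30   Jan      120
group by month, sum of low:
month
Jan    36
Sep   -68
Name: low, dtype: int64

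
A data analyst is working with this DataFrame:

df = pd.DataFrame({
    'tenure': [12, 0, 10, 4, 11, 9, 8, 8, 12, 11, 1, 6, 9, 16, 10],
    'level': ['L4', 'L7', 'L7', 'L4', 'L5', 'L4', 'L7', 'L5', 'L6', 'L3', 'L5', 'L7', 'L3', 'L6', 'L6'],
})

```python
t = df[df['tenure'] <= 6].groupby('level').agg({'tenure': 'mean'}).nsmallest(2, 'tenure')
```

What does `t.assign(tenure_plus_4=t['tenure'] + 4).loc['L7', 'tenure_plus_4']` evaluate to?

filter rows where tenure <= 6:
    tenure level
1        0    L7
3        4    L4
10       1    L5
11       6    L7
group by level, mean of tenure:
       tenure
level        
L4        4.0
L5        1.0
L7        3.0
take 2 rows with smallest tenure:
       tenure
level        
L5        1.0
L7        3.0
add column tenure_plus_4 = t['tenure'] + 4:
       tenure  tenure_plus_4
level                       
L5        1.0            5.0
L7        3.0            7.0

7.0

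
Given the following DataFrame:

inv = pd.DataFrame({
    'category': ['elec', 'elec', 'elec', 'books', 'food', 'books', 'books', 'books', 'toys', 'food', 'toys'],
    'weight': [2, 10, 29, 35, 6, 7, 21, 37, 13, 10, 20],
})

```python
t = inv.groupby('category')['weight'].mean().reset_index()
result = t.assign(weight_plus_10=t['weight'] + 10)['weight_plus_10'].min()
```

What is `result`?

group by category, mean of weight:
category
books    25.000000
elec     13.666667
food      8.000000
toys     16.500000
Name: weight, dtype: float64
reset_index():
  category     weight
0    books  25.000000
1     elec  13.666667
2     food   8.000000
3     toys  16.500000
add column weight_plus_10 = t['weight'] + 10:
  category     weight  weight_plus_10
0    books  25.000000       35.000000
1     elec  13.666667       23.666667
2     food   8.000000       18.000000
3     toys  16.500000       26.500000
Hence 18.0.

18.0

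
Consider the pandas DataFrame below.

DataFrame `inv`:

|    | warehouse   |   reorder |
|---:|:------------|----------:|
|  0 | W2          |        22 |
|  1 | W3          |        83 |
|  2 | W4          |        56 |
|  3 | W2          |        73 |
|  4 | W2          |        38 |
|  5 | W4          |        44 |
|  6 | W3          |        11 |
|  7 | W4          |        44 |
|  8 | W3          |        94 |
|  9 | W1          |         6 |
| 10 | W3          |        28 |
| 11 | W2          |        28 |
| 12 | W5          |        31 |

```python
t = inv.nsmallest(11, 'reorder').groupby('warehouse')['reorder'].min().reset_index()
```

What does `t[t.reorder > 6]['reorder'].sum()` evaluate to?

take 11 rows with smallest reorder:
   warehouse  reorder
9         W1        6
6         W3       11
0         W2       22
10        W3       28
11        W2       28
12        W5       31
4         W2       38
5         W4       44
7         W4       44
2         W4       56
3         W2       73
group by warehouse, min of reorder:
warehouse
W1     6
W2    22
W3    11
W4    44
W5    31
Name: reorder, dtype: int64
reset_index():
  warehouse  reorder
0        W1        6
1        W2       22
2        W3       11
3        W4       44
4        W5       31
filter rows where reorder > 6:
  warehouse  reorder
1        W2       22
2        W3       11
3        W4       44
4        W5       31
Taking the sum of column 'reorder' gives 108.

108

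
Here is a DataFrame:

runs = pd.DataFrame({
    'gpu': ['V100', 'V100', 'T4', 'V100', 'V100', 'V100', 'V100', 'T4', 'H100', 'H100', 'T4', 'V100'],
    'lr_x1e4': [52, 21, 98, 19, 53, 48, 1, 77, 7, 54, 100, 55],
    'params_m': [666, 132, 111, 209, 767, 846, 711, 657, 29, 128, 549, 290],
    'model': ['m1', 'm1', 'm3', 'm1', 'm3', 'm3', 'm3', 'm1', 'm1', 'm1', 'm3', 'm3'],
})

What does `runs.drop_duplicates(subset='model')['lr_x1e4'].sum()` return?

drop duplicate model (keep=first):
    gpu  lr_x1e4  params_m model
0  V100       52       666    m1
2    T4       98       111    m3
Then the sum of column 'lr_x1e4': 150

150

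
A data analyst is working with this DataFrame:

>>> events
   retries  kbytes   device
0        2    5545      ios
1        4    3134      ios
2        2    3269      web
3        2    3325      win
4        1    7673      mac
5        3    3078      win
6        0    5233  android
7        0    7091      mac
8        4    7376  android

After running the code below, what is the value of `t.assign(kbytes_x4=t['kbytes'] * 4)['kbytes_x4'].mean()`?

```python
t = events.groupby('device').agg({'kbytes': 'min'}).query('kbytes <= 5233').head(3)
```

15514.6666667

group by device, min of kbytes:
         kbytes
device         
android    5233
ios        3134
mac        7091
web        3269
win        3078
filter rows where kbytes <= 5233:
         kbytes
device         
android    5233
ios        3134
web        3269
win        3078
take first 3 rows:
         kbytes
device         
android    5233
ios        3134
web        3269
add column kbytes_x4 = t['kbytes'] * 4:
         kbytes  kbytes_x4
device                    
android    5233      20932
ios        3134      12536
web        3269      13076
Then the mean of column 'kbytes_x4': 15514.6666667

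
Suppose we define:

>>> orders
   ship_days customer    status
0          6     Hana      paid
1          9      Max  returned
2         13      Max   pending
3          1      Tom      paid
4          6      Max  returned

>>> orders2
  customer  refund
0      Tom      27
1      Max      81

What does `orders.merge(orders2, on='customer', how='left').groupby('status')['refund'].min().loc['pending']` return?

merge on 'customer' (how='left') → 5 rows:
   ship_days customer    status  refund
0          6     Hana      paid     NaN
1          9      Max  returned    81.0
2         13      Max   pending    81.0
3          1      Tom      paid    27.0
4          6      Max  returned    81.0
group by status, min of refund:
status
paid        27.0
pending     81.0
returned    81.0
Name: refund, dtype: float64
So loc['pending'] = 81.0.

81.0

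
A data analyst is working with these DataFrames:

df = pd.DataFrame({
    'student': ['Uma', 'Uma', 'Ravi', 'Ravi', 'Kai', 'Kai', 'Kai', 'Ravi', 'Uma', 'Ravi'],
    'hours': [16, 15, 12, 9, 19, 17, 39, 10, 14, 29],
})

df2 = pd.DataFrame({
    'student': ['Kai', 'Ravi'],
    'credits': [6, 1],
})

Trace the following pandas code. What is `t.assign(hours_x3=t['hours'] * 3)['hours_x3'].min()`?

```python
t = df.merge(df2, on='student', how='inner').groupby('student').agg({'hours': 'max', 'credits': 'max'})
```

87

merge on 'student' (how='inner') → 7 rows:
  student  hours  credits
0    Ravi     12        1
1    Ravi      9        1
2     Kai     19        6
3     Kai     17        6
4     Kai     39        6
5    Ravi     10        1
6    Ravi     29        1
group by student: max(hours), max(credits):
         hours  credits
student                
Kai         39        6
Ravi        29        1
add column hours_x3 = t['hours'] * 3:
         hours  credits  hours_x3
student                          
Kai         39        6       117
Ravi        29        1        87
The min of column 'hours_x3' is 87.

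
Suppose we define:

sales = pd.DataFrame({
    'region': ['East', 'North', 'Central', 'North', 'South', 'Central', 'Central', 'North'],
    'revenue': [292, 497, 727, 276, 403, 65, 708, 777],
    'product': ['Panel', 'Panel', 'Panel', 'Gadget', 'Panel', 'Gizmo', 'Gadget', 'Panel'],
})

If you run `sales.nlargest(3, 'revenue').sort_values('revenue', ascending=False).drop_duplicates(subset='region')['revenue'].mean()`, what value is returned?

take 3 rows with largest revenue:
    region  revenue product
7    North      777   Panel
2  Central      727   Panel
6  Central      708  Gadget
sort by revenue descending:
    region  revenue product
7    North      777   Panel
2  Central      727   Panel
6  Central      708  Gadget
drop duplicate region (keep=first):
    region  revenue product
7    North      777   Panel
2  Central      727   Panel
Hence 752.0.

752.0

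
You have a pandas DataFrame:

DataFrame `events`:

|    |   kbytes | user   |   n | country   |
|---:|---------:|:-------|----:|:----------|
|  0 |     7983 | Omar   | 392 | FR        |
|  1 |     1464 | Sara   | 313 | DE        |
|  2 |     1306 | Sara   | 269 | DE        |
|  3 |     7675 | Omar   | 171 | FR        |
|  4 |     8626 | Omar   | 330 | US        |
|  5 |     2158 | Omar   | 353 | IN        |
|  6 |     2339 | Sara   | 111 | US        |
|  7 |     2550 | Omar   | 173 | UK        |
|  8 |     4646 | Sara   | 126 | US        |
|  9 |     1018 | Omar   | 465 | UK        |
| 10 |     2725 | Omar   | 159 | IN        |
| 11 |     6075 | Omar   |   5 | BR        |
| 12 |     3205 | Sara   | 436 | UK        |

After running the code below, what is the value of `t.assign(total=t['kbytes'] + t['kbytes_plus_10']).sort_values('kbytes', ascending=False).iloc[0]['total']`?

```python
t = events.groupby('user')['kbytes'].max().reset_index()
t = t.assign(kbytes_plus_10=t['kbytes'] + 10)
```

group by user, max of kbytes:
user
Omar    8626
Sara    4646
Name: kbytes, dtype: int64
reset_index():
   user  kbytes
0  Omar    8626
1  Sara    4646
add column kbytes_plus_10 = t['kbytes'] + 10:
   user  kbytes  kbytes_plus_10
0  Omar    8626            8636
1  Sara    4646            4656
add column total = t['kbytes'] + t['kbytes_plus_10']:
   user  kbytes  kbytes_plus_10  total
0  Omar    8626            8636  17262
1  Sara    4646            4656   9302
sort by kbytes descending:
   user  kbytes  kbytes_plus_10  total
0  Omar    8626            8636  17262
1  Sara    4646            4656   9302

17262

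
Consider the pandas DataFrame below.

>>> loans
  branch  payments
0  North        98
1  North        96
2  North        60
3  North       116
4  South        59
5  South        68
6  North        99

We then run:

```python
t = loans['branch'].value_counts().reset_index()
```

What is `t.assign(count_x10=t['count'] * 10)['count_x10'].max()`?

50

value_counts of branch:
branch
North    5
South    2
Name: count, dtype: int64
reset_index():
  branch  count
0  North      5
1  South      2
add column count_x10 = t['count'] * 10:
  branch  count  count_x10
0  North      5         50
1  South      2         20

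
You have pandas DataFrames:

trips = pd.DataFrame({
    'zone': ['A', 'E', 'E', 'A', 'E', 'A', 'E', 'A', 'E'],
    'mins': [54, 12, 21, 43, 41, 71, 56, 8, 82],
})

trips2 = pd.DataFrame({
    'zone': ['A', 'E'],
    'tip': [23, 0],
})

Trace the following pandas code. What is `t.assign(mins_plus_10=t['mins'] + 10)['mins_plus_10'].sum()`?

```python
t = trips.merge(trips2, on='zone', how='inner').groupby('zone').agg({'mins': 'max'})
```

merge on 'zone' (how='inner') → 9 rows:
  zone  mins  tip
0    A    54   23
1    E    12    0
2    E    21    0
3    A    43   23
4    E    41    0
5    A    71   23
6    E    56    0
7    A     8   23
8    E    82    0
group by zone, max of mins:
      mins
zone      
A       71
E       82
add column mins_plus_10 = t['mins'] + 10:
      mins  mins_plus_10
zone                    
A       71            81
E       82            92
sum of column 'mins_plus_10' → 173

173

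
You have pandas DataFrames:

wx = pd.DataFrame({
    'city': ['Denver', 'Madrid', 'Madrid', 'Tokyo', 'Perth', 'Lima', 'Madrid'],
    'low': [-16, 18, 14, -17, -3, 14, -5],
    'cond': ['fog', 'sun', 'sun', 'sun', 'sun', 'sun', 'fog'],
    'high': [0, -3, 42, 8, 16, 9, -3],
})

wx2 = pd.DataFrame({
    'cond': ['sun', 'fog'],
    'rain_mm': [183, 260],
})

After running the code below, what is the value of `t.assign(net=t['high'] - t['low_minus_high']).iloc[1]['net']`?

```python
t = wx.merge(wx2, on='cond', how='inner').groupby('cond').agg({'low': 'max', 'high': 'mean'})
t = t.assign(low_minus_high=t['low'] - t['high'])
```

10.8

merge on 'cond' (how='inner') → 7 rows:
     city  low cond  high  rain_mm
0  Denver  -16  fog     0      260
1  Madrid   18  sun    -3      183
2  Madrid   14  sun    42      183
3   Tokyo  -17  sun     8      183
4   Perth   -3  sun    16      183
5    Lima   14  sun     9      183
6  Madrid   -5  fog    -3      260
group by cond: max(low), mean(high):
      low  high
cond           
fog    -5  -1.5
sun    18  14.4
add column low_minus_high = t['low'] - t['high']:
      low  high  low_minus_high
cond                           
fog    -5  -1.5            -3.5
sun    18  14.4             3.6
add column net = t['high'] - t['low_minus_high']:
      low  high  low_minus_high   net
cond                                 
fog    -5  -1.5            -3.5   2.0
sun    18  14.4             3.6  10.8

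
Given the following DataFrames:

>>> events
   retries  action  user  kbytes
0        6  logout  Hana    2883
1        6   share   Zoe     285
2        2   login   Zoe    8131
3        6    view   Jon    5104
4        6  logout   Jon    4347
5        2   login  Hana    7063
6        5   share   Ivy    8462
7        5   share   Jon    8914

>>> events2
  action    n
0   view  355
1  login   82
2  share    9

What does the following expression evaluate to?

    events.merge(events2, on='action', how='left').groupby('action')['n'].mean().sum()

merge on 'action' (how='left') → 8 rows:
   retries  action  user  kbytes      n
0        6  logout  Hana    2883    NaN
1        6   share   Zoe     285    9.0
2        2   login   Zoe    8131   82.0
3        6    view   Jon    5104  355.0
4        6  logout   Jon    4347    NaN
5        2   login  Hana    7063   82.0
6        5   share   Ivy    8462    9.0
7        5   share   Jon    8914    9.0
group by action, mean of n:
action
login      82.0
logout      NaN
share       9.0
view      355.0
Name: n, dtype: float64

446.0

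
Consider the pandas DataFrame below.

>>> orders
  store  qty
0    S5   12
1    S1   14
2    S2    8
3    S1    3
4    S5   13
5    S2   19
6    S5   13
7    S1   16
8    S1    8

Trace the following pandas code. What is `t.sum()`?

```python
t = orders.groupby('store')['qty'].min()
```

23

group by store, min of qty:
store
S1     3
S2     8
S5    12
Name: qty, dtype: int64
Finally, sum of the resulting series = 23.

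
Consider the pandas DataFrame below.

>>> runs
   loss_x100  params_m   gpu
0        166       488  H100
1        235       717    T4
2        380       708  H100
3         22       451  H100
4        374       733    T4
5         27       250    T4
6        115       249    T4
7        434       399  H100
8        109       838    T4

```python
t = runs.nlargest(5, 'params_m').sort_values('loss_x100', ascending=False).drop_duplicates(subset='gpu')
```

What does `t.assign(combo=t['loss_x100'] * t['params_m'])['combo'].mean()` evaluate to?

271591.0

take 5 rows with largest params_m:
   loss_x100  params_m   gpu
8        109       838    T4
4        374       733    T4
1        235       717    T4
2        380       708  H100
0        166       488  H100
sort by loss_x100 descending:
   loss_x100  params_m   gpu
2        380       708  H100
4        374       733    T4
1        235       717    T4
0        166       488  H100
8        109       838    T4
drop duplicate gpu (keep=first):
   loss_x100  params_m   gpu
2        380       708  H100
4        374       733    T4
add column combo = t['loss_x100'] * t['params_m']:
   loss_x100  params_m   gpu   combo
2        380       708  H100  269040
4        374       733    T4  274142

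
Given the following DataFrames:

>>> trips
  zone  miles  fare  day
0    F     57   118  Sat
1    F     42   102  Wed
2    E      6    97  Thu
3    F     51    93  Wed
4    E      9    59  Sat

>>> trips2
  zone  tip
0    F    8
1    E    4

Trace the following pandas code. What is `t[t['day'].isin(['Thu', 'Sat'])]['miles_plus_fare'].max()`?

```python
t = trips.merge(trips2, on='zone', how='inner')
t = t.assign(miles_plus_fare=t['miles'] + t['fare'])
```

175

merge on 'zone' (how='inner') → 5 rows:
  zone  miles  fare  day  tip
0    F     57   118  Sat    8
1    F     42   102  Wed    8
2    E      6    97  Thu    4
3    F     51    93  Wed    8
4    E      9    59  Sat    4
add column miles_plus_fare = t['miles'] + t['fare']:
  zone  miles  fare  day  tip  miles_plus_fare
0    F     57   118  Sat    8              175
1    F     42   102  Wed    8              144
2    E      6    97  Thu    4              103
3    F     51    93  Wed    8              144
4    E      9    59  Sat    4               68
filter rows where day in ['Thu', 'Sat']:
  zone  miles  fare  day  tip  miles_plus_fare
0    F     57   118  Sat    8              175
2    E      6    97  Thu    4              103
4    E      9    59  Sat    4               68
Reading off the max of column 'miles_plus_fare', we get 175.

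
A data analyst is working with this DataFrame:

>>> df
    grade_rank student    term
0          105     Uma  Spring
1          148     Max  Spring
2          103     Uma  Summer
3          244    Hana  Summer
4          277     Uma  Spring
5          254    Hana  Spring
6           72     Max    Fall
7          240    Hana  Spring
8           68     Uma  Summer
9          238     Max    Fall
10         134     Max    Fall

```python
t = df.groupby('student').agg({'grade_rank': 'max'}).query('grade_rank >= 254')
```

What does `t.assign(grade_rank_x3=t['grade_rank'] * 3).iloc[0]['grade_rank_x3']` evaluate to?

group by student, max of grade_rank:
         grade_rank
student            
Hana            254
Max             238
Uma             277
filter rows where grade_rank >= 254:
         grade_rank
student            
Hana            254
Uma             277
add column grade_rank_x3 = t['grade_rank'] * 3:
         grade_rank  grade_rank_x3
student                           
Hana            254            762
Uma             277            831

762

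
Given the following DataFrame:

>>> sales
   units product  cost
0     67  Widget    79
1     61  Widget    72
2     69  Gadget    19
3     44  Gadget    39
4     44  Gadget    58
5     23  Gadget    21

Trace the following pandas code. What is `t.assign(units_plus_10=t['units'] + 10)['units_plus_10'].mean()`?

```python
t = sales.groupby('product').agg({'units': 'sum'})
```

164.0

group by product, sum of units:
         units
product       
Gadget     180
Widget     128
add column units_plus_10 = t['units'] + 10:
         units  units_plus_10
product                      
Gadget     180            190
Widget     128            138
The mean of column 'units_plus_10' is 164.0.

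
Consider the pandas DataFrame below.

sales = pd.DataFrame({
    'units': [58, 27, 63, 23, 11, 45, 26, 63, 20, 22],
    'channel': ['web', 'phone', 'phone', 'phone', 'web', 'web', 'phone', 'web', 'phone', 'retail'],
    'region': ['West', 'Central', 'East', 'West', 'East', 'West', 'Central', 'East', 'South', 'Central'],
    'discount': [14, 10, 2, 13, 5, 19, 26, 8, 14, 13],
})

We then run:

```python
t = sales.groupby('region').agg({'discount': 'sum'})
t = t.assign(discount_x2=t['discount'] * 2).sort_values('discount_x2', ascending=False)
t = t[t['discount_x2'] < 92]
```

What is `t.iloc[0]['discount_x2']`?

30

group by region, sum of discount:
         discount
region           
Central        49
East           15
South          14
West           46
add column discount_x2 = t['discount'] * 2:
         discount  discount_x2
region                        
Central        49           98
East           15           30
South          14           28
West           46           92
sort by discount_x2 descending:
         discount  discount_x2
region                        
Central        49           98
West           46           92
East           15           30
South          14           28
filter rows where discount_x2 < 92:
        discount  discount_x2
region                       
East          15           30
South         14           28
Finally, value at position 0, column 'discount_x2' = 30.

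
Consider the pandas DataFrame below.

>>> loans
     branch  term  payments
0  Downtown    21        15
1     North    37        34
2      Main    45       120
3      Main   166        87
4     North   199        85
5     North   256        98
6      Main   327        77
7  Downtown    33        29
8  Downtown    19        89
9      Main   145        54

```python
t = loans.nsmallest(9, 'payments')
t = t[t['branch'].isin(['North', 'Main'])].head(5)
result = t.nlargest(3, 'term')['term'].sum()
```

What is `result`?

692

take 9 rows with smallest payments:
     branch  term  payments
0  Downtown    21        15
7  Downtown    33        29
1     North    37        34
9      Main   145        54
6      Main   327        77
4     North   199        85
3      Main   166        87
8  Downtown    19        89
5     North   256        98
filter rows where branch in ['North', 'Main']:
  branch  term  payments
1  North    37        34
9   Main   145        54
6   Main   327        77
4  North   199        85
3   Main   166        87
5  North   256        98
take first 5 rows:
  branch  term  payments
1  North    37        34
9   Main   145        54
6   Main   327        77
4  North   199        85
3   Main   166        87
take 3 rows with largest term:
  branch  term  payments
6   Main   327        77
4  North   199        85
3   Main   166        87
The sum of column 'term' is 692.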